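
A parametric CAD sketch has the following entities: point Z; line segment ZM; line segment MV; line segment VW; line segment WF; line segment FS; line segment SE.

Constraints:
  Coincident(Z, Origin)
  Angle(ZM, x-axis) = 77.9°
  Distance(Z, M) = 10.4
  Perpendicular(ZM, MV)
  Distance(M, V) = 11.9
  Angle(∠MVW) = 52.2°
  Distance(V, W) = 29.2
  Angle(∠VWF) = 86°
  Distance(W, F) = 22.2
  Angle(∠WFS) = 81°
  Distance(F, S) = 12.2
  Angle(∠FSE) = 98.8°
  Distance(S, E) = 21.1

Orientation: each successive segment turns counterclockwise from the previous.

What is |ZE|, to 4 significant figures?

5.005

∠WFS = 81.0° gives FS at 128.7° from the x-axis; with |FS| = 12.2, S = (14.86, 6.872). ∠FSE = 98.8° gives SE at -150.1° from the x-axis; with |SE| = 21.1, E = (-3.429, -3.646). Then |ZE| = |E − Z| = 5.005.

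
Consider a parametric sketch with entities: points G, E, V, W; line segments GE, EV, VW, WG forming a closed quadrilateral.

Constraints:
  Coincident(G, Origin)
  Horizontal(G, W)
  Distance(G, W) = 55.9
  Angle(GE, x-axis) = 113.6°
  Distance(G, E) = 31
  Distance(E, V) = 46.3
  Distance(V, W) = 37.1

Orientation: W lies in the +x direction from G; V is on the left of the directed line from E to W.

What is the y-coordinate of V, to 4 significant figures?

29.85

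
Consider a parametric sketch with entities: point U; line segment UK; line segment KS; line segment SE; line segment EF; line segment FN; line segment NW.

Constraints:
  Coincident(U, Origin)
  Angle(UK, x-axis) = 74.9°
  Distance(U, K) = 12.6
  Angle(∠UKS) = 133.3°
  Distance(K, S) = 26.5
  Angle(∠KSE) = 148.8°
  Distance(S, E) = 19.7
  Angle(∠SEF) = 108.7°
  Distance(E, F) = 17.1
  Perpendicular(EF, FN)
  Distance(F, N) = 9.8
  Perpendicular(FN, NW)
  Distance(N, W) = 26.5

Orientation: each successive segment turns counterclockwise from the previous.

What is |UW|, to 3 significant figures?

45.6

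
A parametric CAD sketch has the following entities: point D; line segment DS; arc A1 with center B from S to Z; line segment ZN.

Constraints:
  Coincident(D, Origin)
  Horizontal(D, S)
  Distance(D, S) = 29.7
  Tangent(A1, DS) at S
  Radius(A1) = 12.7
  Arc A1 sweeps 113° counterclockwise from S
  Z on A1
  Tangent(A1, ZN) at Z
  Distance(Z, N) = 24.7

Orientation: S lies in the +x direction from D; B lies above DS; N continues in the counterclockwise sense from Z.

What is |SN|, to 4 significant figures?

40.45

On A1, S sits at bearing -90° from B; a 113° counterclockwise sweep puts Z at bearing 23°, so Z = B + 12.7·(cos 23°, sin 23°) = (41.39, 17.66). The tangent condition forces BZ to be normal to ZN, so ZN runs along (−sin 23°, cos 23°); with |ZN| = 24.7, N = (31.74, 40.40). Then |SN| = |N − S| = 40.45.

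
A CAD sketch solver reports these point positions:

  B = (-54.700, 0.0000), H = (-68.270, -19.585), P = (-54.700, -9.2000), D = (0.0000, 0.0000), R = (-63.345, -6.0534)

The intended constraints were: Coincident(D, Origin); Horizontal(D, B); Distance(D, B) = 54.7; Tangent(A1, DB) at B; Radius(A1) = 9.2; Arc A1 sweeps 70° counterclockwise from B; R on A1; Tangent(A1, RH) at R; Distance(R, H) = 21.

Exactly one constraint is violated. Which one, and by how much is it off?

Distance(R, H) = 21 — off by 6.60.

D = (0.00, 0.00) ✓; D.y = 0.00, B.y = 0.00 ✓; |DB| = 54.70 ✓; ∠(PB, BD) = 90.00° ✓; |PB| = 9.200 ✓; bearing(P→R) − bearing(P→B) = 70.00° ✓; |PR| = 9.200 ✓; ∠(PR, RH) = 90.00° ✓; |RH| = 14.40 ✗.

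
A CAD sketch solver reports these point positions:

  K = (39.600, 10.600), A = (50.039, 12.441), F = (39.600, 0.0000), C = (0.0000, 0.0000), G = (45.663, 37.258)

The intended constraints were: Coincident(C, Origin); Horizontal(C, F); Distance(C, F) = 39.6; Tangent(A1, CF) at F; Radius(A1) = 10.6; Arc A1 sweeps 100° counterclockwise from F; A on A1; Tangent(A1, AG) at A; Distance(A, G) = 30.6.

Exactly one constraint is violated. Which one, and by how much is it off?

Distance(A, G) = 30.6 — off by 5.40.

C = (0.00, 0.00) ✓; C.y = 0.00, F.y = 0.00 ✓; |CF| = 39.60 ✓; ∠(KF, FC) = 90.00° ✓; |KF| = 10.60 ✓; bearing(K→A) − bearing(K→F) = 100.0° ✓; |KA| = 10.60 ✓; ∠(KA, AG) = 90.00° ✓; |AG| = 25.20 ✗.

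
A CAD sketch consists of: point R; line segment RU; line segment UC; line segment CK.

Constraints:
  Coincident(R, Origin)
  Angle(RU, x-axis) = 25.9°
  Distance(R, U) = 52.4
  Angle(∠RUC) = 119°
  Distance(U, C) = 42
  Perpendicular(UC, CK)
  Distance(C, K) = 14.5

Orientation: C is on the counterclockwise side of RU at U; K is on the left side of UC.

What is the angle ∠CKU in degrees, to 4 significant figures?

70.95°

R is at the origin; RU runs at 25.9° with length 52.4, so U = 52.4·(cos 25.9°, sin 25.9°) = (47.14, 22.89). ∠RUC = 119.0°, so UC runs at 25.9° + (180° − 119.0°) = 86.90° from the x-axis; with |UC| = 42.0, C = U + 42.0·(cos 86.90°, sin 86.90°) = (49.41, 64.83). The perpendicularity gives CK at right angles to UC; with |CK| = 14.5 on the left of UC, K = C + 14.5·(-0.9985, 0.05408) = (34.93, 65.61). Then cos ∠CKU = KC·KU / (|KC||KU|), giving 70.95°.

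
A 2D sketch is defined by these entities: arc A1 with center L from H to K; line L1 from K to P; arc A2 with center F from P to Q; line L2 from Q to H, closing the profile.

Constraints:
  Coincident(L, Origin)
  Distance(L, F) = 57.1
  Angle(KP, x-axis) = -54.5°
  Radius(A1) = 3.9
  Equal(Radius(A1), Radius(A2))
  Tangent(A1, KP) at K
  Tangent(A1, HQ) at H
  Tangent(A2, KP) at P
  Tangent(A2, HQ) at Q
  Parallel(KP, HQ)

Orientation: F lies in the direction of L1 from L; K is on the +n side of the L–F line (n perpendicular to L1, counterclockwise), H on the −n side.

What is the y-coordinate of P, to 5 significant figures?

-44.221

Tangency of A1 to both parallel lines with radius 3.9 puts K and H at L ± 3.9·n: K = (3.1751, 2.2647), H = (-3.1751, -2.2647). Equal radii place P and Q the same way about F: P = F + 3.9·n = (36.333, -44.221), Q = F − 3.9·n = (29.983, -48.751). So P.y = -44.221.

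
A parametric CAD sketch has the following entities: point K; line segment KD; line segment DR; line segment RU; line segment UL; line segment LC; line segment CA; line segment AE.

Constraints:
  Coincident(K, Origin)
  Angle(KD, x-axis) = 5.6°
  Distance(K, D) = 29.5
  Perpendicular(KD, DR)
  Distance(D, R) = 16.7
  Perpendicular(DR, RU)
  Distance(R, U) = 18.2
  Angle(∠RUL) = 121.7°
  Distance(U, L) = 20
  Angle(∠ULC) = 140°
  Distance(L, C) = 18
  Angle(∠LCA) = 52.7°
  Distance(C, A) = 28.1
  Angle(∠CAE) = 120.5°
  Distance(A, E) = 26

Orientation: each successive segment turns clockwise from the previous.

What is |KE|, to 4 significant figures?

31.57

∠LCA = 52.7° gives CA at -40.00° from the x-axis; with |CA| = 28.1, A = (23.13, 0.3095). ∠CAE = 120.5° gives AE at -99.50° from the x-axis; with |AE| = 26.0, E = (18.84, -25.33). Then |KE| = |E − K| = 31.57.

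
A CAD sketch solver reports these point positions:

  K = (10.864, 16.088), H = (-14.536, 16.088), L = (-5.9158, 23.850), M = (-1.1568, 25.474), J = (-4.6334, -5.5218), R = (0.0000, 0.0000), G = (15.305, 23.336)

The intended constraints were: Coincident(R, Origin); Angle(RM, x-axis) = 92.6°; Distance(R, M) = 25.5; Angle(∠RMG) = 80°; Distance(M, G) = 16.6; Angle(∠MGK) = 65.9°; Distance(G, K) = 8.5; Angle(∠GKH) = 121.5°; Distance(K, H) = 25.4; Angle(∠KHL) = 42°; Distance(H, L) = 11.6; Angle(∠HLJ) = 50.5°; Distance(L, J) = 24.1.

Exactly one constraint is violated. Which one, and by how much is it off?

Distance(L, J) = 24.1 — off by 5.30.

R = (0.00, 0.00) ✓; RM at 92.60° ✓; |RM| = 25.50 ✓; ∠RMG = 80.00° ✓; |MG| = 16.60 ✓; ∠MGK = 65.90° ✓; |GK| = 8.500 ✓; ∠GKH = 121.5° ✓; |KH| = 25.40 ✓; ∠KHL = 42.00° ✓; |HL| = 11.60 ✓; ∠HLJ = 50.50° ✓; |LJ| = 29.40 ✗.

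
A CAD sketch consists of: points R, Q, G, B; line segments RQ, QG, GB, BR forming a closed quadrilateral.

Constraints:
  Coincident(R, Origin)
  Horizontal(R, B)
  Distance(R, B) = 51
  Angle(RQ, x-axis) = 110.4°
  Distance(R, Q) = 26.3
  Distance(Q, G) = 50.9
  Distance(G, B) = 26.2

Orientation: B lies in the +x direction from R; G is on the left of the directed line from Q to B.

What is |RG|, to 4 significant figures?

48.40

R is at the origin; R and B share the same y with |RB| = 51.0 and B in +x, so B = (51.0, 0). RQ runs at 110.4° with |RQ| = 26.3, so Q = (-9.167, 24.65). G is determined by |QG| = 50.9 and |GB| = 26.2 together: it lies at the intersection of circle(Q, 50.9) and circle(B, 26.2). With |QB| = 65.02, the foot of the radical line on QB is 47.15 from Q and the perpendicular offset is √(50.9² − 47.15²) = 19.16. Taking the left-of-QB solution: G = (41.73, 24.51).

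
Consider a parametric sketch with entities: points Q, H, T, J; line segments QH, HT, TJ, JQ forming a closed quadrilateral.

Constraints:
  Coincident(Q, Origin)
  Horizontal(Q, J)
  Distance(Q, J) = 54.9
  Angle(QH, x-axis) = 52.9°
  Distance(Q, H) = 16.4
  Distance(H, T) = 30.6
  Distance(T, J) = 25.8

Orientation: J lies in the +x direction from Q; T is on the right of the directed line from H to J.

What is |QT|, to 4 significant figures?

32.17

Q is at the origin; Q and J share the same y with |QJ| = 54.9 and J in +x, so J = (54.9, 0). QH runs at 52.9° with |QH| = 16.4, so H = (9.893, 13.08). T is determined by |HT| = 30.6 and |TJ| = 25.8 together: it lies at the intersection of circle(H, 30.6) and circle(J, 25.8). With |HJ| = 46.87, the foot of the radical line on HJ is 26.32 from H and the perpendicular offset is √(30.6² − 26.32²) = 15.60. Taking the right-of-HJ solution: T = (30.81, -9.249).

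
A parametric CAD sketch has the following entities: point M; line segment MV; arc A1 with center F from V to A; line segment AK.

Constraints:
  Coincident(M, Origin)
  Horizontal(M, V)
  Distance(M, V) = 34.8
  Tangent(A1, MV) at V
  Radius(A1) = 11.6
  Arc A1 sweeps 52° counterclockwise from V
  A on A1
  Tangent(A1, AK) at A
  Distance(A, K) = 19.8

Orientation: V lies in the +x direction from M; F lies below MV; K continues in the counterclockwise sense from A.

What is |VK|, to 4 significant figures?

29.28

M is at the origin; M and V share the same y with |MV| = 34.8 and V on the +x side, so V = (34.80, 0.000). A1 meets MV tangentially, so FV is at right angles to MV, so F = V + (0, -11.6) = (34.80, -11.60). On A1, V sits at bearing 90° from F; a 52° counterclockwise sweep puts A at bearing 142°, so A = F + 11.6·(cos 142°, sin 142°) = (25.66, -4.458). The tangent condition forces FA to be normal to AK, so AK runs along (−sin 142°, cos 142°); with |AK| = 19.8, K = (13.47, -20.06). Then |VK| = |K − V| = 29.28.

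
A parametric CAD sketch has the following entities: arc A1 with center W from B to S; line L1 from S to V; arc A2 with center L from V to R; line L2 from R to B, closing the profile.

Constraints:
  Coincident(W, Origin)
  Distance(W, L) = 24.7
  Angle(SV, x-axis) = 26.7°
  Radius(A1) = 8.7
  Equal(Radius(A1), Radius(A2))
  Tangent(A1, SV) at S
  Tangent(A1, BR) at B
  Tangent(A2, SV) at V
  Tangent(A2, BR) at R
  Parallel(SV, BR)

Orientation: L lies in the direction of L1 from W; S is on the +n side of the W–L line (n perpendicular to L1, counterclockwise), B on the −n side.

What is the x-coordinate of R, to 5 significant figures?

25.975

The slot axis is L1's direction at 26.7°, so u = (cos 26.7°, sin 26.7°) = (0.89337, 0.44932) and n = (−sin 26.7°, cos 26.7°) = (-0.44932, 0.89337). W is at the origin and L lies 24.7 along u from W, so L = 24.7·u = (22.066, 11.098). Tangency of A1 to both parallel lines with radius 8.7 puts S and B at W ± 8.7·n: S = (-3.9091, 7.7723), B = (3.9091, -7.7723). Equal radii place V and R the same way about L: V = L + 8.7·n = (18.157, 18.871), R = L − 8.7·n = (25.975, 3.3258). So R.x = 25.975.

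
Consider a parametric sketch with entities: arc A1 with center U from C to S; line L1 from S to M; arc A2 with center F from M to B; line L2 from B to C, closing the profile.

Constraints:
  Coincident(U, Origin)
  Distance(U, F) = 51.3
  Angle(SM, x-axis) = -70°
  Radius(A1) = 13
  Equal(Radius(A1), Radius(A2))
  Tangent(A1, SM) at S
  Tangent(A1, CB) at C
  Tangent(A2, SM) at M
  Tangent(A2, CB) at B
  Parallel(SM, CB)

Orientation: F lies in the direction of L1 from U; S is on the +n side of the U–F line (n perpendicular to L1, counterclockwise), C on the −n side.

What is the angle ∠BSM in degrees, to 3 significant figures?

26.9°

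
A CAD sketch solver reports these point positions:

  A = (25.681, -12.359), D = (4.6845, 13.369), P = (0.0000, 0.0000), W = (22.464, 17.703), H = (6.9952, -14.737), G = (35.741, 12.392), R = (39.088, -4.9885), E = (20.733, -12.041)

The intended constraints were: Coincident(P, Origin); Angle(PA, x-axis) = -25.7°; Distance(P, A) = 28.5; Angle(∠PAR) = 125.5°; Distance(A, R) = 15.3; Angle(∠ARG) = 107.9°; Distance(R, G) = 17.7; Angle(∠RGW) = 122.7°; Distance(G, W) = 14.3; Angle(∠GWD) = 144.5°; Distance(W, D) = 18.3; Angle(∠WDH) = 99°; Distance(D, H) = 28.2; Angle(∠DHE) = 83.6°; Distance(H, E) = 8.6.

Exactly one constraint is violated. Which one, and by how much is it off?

Distance(H, E) = 8.6 — off by 5.40.

P = (0.00, 0.00) ✓; PA at -25.70° ✓; |PA| = 28.50 ✓; ∠PAR = 125.5° ✓; |AR| = 15.30 ✓; ∠ARG = 107.9° ✓; |RG| = 17.70 ✓; ∠RGW = 122.7° ✓; |GW| = 14.30 ✓; ∠GWD = 144.5° ✓; |WD| = 18.30 ✓; ∠WDH = 99.00° ✓; |DH| = 28.20 ✓; ∠DHE = 83.60° ✓; |HE| = 14.00 ✗.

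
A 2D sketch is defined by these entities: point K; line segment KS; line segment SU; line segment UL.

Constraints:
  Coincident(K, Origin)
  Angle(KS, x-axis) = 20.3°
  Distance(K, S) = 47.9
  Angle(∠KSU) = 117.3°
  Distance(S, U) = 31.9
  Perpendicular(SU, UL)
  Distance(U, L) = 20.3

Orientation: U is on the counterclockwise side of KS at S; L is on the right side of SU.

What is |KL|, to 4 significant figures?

82.79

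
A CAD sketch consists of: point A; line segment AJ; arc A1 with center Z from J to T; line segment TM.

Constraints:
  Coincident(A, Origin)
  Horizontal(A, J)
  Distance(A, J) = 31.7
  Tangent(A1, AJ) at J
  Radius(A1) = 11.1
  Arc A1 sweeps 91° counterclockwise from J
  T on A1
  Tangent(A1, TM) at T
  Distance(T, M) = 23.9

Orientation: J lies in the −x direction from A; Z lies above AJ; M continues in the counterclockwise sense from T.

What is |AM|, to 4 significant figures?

40.99

A is at the origin; A and J share the same y with |AJ| = 31.7 and J on the −x side, so J = (-31.70, 0.000). Since A1 is tangent to AJ there, ZJ ⟂ AJ, so Z = J + (0, 11.1) = (-31.70, 11.10). On A1, J sits at bearing -90° from Z; a 91° counterclockwise sweep puts T at bearing 1°, so T = Z + 11.1·(cos 1°, sin 1°) = (-20.60, 11.29). The tangent condition forces ZT to be normal to TM, so TM runs along (−sin 1°, cos 1°); with |TM| = 23.9, M = (-21.02, 35.19). Then |AM| = |M − A| = 40.99.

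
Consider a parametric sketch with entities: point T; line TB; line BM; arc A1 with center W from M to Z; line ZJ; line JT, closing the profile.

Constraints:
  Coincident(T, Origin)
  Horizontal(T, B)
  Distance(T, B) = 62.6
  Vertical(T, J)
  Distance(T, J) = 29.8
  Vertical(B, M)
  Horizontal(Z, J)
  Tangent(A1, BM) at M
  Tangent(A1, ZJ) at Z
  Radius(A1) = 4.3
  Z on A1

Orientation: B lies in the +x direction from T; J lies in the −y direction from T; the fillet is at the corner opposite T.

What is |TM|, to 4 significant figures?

67.59

The virtual corner opposite T is at (62.60, -29.80). The tangent condition forces WM to be normal to BM and since A1 is tangent to ZJ there, WZ ⟂ ZJ, with radius 4.3, so the center W sits 4.3 in from both sides at W = (58.30, -25.50). That places the tangent points at M = (62.60, -25.50) on BM and Z = (58.30, -29.80) on ZJ. Then |TM| = |M − T| = 67.59.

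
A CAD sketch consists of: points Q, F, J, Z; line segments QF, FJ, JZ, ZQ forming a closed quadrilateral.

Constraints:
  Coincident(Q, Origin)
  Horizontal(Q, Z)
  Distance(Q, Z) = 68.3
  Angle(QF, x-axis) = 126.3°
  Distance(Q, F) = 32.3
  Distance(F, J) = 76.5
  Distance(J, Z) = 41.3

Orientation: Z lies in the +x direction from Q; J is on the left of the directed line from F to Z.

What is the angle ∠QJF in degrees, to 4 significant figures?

24.97°

Checks: |FJ| = 76.50 ✓; |JZ| = 41.30 ✓.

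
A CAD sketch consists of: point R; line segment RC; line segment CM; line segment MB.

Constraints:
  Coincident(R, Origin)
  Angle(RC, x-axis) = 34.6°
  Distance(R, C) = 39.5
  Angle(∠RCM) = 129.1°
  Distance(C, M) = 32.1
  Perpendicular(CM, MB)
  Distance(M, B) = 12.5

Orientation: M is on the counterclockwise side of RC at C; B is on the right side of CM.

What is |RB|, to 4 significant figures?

71.50

R is at the origin; RC runs at 34.6° with length 39.5, so C = 39.5·(cos 34.6°, sin 34.6°) = (32.51, 22.43). ∠RCM = 129.1°, so CM runs at 34.6° + (180° − 129.1°) = 85.50° from the x-axis; with |CM| = 32.1, M = C + 32.1·(cos 85.50°, sin 85.50°) = (35.03, 54.43). CM is perpendicular to MB; with |MB| = 12.5 on the right of CM, B = M + 12.5·(0.9969, -0.07846) = (47.49, 53.45). Then |RB| = |B − R| = 71.50.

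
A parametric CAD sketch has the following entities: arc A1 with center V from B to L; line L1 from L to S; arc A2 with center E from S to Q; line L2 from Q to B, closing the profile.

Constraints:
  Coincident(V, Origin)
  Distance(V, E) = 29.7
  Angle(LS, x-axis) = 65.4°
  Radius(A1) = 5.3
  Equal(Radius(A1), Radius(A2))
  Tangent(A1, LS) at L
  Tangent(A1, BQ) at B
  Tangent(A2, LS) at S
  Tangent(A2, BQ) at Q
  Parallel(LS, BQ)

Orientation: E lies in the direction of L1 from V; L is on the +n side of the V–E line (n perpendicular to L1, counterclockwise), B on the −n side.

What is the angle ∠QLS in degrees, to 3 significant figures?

19.6°

The slot axis is L1's direction at 65.4°, so u = (cos 65.4°, sin 65.4°) = (0.416, 0.909) and n = (−sin 65.4°, cos 65.4°) = (-0.909, 0.416). V is at the origin and E lies 29.7 along u from V, so E = 29.7·u = (12.4, 27.0). Tangency of A1 to both parallel lines with radius 5.3 puts L and B at V ± 5.3·n: L = (-4.82, 2.21), B = (4.82, -2.21). Equal radii place S and Q the same way about E: S = E + 5.3·n = (7.54, 29.2), Q = E − 5.3·n = (17.2, 24.8). Then cos ∠QLS = LQ·LS / (|LQ||LS|), giving 19.6°.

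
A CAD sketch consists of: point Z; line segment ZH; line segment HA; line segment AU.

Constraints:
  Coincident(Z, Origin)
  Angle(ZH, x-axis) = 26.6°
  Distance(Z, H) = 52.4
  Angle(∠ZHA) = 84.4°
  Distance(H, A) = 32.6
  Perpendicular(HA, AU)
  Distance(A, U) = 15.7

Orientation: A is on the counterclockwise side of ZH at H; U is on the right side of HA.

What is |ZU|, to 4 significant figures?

73.21

∠ZHA = 84.4°, so HA runs at 26.6° + (180° − 84.4°) = 122.2° from the x-axis; with |HA| = 32.6, A = H + 32.6·(cos 122.2°, sin 122.2°) = (29.48, 51.05). HA ⟂ AU; with |AU| = 15.7 on the right of HA, U = A + 15.7·(0.8462, 0.5329) = (42.77, 59.41). Then |ZU| = |U − Z| = 73.21.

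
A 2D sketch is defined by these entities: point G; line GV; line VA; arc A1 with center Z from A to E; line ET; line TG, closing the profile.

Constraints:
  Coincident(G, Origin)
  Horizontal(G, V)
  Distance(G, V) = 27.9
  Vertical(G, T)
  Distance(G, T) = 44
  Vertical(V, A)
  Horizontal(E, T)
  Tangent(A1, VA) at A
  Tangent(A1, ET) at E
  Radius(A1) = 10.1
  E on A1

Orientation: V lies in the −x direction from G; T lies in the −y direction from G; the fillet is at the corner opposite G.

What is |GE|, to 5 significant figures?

47.464

G is at the origin; G and V share the same y with |GV| = 27.9 and V on the −x side, so V = (-27.900, 0.0000). G and T share the same x with |GT| = 44.0 and T on the −y side, so T = (0.0000, -44.000). The virtual corner opposite G is at (-27.900, -44.000). A1 meets VA tangentially, so ZA is at right angles to VA and A1 meets ET tangentially, so ZE is at right angles to ET, with radius 10.1, so the center Z sits 10.1 in from both sides at Z = (-17.800, -33.900). That places the tangent points at A = (-27.900, -33.900) on VA and E = (-17.800, -44.000) on ET. Then |GE| = |E − G| = 47.464.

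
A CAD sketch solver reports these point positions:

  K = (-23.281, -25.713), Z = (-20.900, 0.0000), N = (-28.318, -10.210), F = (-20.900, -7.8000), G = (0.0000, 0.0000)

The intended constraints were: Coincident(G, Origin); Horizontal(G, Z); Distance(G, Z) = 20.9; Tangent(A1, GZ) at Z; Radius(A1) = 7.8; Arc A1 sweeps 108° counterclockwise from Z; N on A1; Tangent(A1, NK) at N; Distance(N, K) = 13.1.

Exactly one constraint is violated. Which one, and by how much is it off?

Distance(N, K) = 13.1 — off by 3.20.

G = (0.00, 0.00) ✓; G.y = 0.00, Z.y = 0.00 ✓; |GZ| = 20.90 ✓; ∠(FZ, ZG) = 90.00° ✓; |FZ| = 7.800 ✓; bearing(F→N) − bearing(F→Z) = 108.0° ✓; |FN| = 7.800 ✓; ∠(FN, NK) = 90.00° ✓; |NK| = 16.30 ✗.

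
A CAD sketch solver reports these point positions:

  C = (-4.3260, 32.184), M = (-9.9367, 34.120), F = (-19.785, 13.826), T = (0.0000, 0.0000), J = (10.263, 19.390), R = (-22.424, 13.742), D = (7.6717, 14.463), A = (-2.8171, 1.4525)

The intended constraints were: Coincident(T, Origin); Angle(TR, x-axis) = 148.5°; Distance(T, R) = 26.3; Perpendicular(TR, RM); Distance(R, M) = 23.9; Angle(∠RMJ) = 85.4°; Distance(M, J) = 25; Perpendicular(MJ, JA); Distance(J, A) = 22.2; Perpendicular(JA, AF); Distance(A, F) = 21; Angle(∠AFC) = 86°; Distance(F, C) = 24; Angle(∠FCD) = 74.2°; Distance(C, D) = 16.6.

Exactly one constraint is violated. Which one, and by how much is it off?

Distance(C, D) = 16.6 — off by 4.80.

T = (0.00, 0.00) ✓; TR at 148.5° ✓; |TR| = 26.30 ✓; ∠(TR, RM) = 90.00° ✓; |RM| = 23.90 ✓; ∠RMJ = 85.40° ✓; |MJ| = 25.00 ✓; ∠(MJ, JA) = 90.00° ✓; |JA| = 22.20 ✓; ∠(JA, AF) = 90.00° ✓; |AF| = 21.00 ✓; ∠AFC = 86.00° ✓; |FC| = 24.00 ✓; ∠FCD = 74.20° ✓; |CD| = 21.40 ✗.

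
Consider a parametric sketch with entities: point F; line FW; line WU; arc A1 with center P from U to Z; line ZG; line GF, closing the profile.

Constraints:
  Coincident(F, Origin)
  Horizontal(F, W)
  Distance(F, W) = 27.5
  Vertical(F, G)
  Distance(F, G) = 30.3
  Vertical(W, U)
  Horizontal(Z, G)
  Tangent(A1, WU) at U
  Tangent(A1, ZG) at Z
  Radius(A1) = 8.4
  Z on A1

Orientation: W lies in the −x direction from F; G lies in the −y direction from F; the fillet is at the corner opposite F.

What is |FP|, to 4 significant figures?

29.06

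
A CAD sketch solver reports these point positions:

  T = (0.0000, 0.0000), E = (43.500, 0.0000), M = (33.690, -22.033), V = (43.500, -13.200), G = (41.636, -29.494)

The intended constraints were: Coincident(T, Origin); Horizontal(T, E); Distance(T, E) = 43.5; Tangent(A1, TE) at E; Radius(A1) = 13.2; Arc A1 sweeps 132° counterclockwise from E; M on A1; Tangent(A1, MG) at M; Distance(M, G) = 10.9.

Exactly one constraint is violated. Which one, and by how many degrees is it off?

Tangent(A1, MG) at M — off by 4.80°.

T = (0.00, 0.00) ✓; T.y = 0.00, E.y = 0.00 ✓; |TE| = 43.50 ✓; ∠(VE, ET) = 90.00° ✓; |VE| = 13.20 ✓; bearing(V→M) − bearing(V→E) = 132.0° ✓; |VM| = 13.20 ✓; ∠(VM, MG) = 85.20° ✗; |MG| = 10.90 ✓.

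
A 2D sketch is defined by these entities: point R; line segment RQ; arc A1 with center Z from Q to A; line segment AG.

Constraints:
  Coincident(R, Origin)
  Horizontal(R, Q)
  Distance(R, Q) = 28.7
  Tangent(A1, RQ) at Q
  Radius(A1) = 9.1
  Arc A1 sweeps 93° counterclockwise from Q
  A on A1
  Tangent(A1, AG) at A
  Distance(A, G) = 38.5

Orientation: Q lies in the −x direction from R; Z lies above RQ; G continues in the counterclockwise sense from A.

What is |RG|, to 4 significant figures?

52.67

On A1, Q sits at bearing -90° from Z; a 93° counterclockwise sweep puts A at bearing 3°, so A = Z + 9.1·(cos 3°, sin 3°) = (-19.61, 9.576). A1 meets AG tangentially, so ZA is at right angles to AG, so AG runs along (−sin 3°, cos 3°); with |AG| = 38.5, G = (-21.63, 48.02). Then |RG| = |G − R| = 52.67.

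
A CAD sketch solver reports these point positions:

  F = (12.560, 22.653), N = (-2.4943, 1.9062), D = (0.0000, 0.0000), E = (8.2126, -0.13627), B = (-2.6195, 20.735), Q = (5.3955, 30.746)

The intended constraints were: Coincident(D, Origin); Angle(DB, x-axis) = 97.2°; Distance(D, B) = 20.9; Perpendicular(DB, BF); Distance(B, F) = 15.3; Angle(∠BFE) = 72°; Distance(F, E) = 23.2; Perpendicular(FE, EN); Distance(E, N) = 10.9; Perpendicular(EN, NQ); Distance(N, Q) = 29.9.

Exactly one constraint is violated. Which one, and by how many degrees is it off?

Perpendicular(EN, NQ) — off by 4.50°.

D = (0.00, 0.00) ✓; DB at 97.20° ✓; |DB| = 20.90 ✓; ∠(DB, BF) = 90.00° ✓; |BF| = 15.30 ✓; ∠BFE = 72.00° ✓; |FE| = 23.20 ✓; ∠(FE, EN) = 90.00° ✓; |EN| = 10.90 ✓; ∠(EN, NQ) = 94.50° ✗; |NQ| = 29.90 ✓.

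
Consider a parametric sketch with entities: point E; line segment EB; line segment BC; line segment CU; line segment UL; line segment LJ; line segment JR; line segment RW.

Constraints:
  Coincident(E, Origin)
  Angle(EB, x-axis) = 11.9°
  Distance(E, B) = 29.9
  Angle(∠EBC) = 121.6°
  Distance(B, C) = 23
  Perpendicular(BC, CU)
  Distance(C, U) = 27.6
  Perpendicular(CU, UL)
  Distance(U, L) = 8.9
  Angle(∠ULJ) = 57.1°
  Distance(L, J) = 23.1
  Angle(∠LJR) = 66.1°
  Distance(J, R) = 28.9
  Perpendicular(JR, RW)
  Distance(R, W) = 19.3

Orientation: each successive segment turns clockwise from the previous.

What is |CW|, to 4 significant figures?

43.08

E is at the origin; EB runs at 11.9° with length 29.9, so B = (29.26, 6.166). ∠EBC = 121.6° gives BC at -46.50° from the x-axis; with |BC| = 23.0, C = (45.09, -10.52). BC is perpendicular to CU, so CU runs at -136.5°; with |CU| = 27.6, U = (25.07, -29.52). CU is perpendicular to UL, so UL runs at 133.5°; with |UL| = 8.9, L = (18.94, -23.06). ∠ULJ = 57.1° gives LJ at 10.60° from the x-axis; with |LJ| = 23.1, J = (41.65, -18.81). ∠LJR = 66.1° gives JR at -103.3° from the x-axis; with |JR| = 28.9, R = (35.00, -46.94). The perpendicularity gives RW at right angles to JR, so RW runs at 166.7°; with |RW| = 19.3, W = (16.22, -42.50). Then |CW| = |W − C| = 43.08.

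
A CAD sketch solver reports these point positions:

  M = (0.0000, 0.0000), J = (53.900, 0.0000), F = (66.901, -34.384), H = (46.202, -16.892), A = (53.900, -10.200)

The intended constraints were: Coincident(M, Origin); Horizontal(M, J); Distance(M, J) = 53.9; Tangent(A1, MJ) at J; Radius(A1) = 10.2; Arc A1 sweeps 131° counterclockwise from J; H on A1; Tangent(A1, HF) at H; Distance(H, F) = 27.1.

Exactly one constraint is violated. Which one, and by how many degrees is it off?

Tangent(A1, HF) at H — off by 8.80°.

M = (0.00, 0.00) ✓; M.y = 0.00, J.y = 0.00 ✓; |MJ| = 53.90 ✓; ∠(AJ, JM) = 90.00° ✓; |AJ| = 10.20 ✓; bearing(A→H) − bearing(A→J) = 131.0° ✓; |AH| = 10.20 ✓; ∠(AH, HF) = 81.20° ✗; |HF| = 27.10 ✓.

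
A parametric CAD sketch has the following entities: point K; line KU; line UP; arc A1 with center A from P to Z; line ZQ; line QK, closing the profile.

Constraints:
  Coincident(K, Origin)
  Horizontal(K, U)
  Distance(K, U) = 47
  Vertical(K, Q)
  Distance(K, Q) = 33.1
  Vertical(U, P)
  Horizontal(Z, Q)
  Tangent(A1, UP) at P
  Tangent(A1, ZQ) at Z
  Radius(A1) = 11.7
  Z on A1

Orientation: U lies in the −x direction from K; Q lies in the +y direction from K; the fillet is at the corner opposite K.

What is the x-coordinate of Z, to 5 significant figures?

-35.300

K is at the origin; KU is horizontal with |KU| = 47.0 and U on the −x side, so U = (-47.000, 0.0000). K and Q share the same x with |KQ| = 33.1 and Q on the +y side, so Q = (0.0000, 33.100). The virtual corner opposite K is at (-47.000, 33.100). The tangent condition forces AP to be normal to UP and the tangent condition forces AZ to be normal to ZQ, with radius 11.7, so the center A sits 11.7 in from both sides at A = (-35.300, 21.400). That places the tangent points at P = (-47.000, 21.400) on UP and Z = (-35.300, 33.100) on ZQ. So Z.x = -35.300.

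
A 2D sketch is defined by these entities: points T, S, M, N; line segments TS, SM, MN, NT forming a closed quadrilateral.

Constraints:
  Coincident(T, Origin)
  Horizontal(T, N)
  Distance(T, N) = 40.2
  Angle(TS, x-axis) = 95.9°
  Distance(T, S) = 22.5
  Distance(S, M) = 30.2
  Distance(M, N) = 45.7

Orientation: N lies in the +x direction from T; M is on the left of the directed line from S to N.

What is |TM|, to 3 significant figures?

46.5

Checks: |SM| = 30.20 ✓; |MN| = 45.70 ✓.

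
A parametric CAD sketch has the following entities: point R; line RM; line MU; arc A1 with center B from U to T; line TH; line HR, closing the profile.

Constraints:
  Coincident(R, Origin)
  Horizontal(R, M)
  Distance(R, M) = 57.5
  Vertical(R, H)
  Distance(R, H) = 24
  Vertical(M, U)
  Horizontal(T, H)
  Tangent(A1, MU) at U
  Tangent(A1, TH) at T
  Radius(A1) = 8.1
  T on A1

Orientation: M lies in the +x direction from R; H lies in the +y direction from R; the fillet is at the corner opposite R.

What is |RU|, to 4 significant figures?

59.66

The virtual corner opposite R is at (57.50, 24.00). Since A1 is tangent to MU there, BU ⟂ MU and the tangent condition forces BT to be normal to TH, with radius 8.1, so the center B sits 8.1 in from both sides at B = (49.40, 15.90). That places the tangent points at U = (57.50, 15.90) on MU and T = (49.40, 24.00) on TH. Then |RU| = |U − R| = 59.66.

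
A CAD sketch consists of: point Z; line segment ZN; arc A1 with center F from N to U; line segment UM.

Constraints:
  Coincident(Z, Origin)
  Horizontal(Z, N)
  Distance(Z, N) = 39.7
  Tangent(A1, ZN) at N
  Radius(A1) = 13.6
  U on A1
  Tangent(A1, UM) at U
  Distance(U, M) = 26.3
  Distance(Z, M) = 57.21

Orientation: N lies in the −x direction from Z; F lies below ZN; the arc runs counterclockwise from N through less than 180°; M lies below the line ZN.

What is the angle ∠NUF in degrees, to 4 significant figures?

29.28°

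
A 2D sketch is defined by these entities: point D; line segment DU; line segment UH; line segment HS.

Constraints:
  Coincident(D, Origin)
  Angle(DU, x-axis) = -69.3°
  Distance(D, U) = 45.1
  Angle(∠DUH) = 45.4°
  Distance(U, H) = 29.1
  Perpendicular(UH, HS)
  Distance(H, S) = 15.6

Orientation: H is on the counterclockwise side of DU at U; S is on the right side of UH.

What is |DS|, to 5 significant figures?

47.781

D is at the origin; DU runs at -69.3° with length 45.1, so U = 45.1·(cos -69.3°, sin -69.3°) = (15.942, -42.189). ∠DUH = 45.4°, so UH runs at -69.3° + (180° − 45.4°) = 65.300° from the x-axis; with |UH| = 29.1, H = U + 29.1·(cos 65.300°, sin 65.300°) = (28.102, -15.751). UH is perpendicular to HS; with |HS| = 15.6 on the right of UH, S = H + 15.6·(0.90851, -0.41787) = (42.274, -22.270). Then |DS| = |S − D| = 47.781.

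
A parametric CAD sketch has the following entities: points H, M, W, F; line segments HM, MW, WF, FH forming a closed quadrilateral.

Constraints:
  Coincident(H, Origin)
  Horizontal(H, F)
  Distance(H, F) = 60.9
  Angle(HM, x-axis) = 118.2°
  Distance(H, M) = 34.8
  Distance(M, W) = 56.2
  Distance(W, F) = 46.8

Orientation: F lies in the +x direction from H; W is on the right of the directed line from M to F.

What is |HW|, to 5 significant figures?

22.211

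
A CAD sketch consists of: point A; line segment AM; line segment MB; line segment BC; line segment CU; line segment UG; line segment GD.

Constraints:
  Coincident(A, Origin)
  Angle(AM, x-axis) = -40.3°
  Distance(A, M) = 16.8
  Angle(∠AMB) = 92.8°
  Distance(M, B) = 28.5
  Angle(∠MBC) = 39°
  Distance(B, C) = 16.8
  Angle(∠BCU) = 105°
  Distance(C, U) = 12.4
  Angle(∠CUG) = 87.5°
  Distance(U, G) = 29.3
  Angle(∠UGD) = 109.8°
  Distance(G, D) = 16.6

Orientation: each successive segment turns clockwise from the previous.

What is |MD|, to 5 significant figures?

41.900

A is at the origin; AM runs at -40.3° with length 16.8, so M = (12.813, -10.866). ∠AMB = 92.8° gives MB at -127.50° from the x-axis; with |MB| = 28.5, B = (-4.5369, -33.477). ∠MBC = 39.0° gives BC at 91.500° from the x-axis; with |BC| = 16.8, C = (-4.9766, -16.682). ∠BCU = 105.0° gives CU at 16.500° from the x-axis; with |CU| = 12.4, U = (6.9127, -13.161). ∠CUG = 87.5° gives UG at -76.000° from the x-axis; with |UG| = 29.3, G = (14.001, -41.590). ∠UGD = 109.8° gives GD at -146.20° from the x-axis; with |GD| = 16.6, D = (0.20669, -50.825). Then |MD| = |D − M| = 41.900.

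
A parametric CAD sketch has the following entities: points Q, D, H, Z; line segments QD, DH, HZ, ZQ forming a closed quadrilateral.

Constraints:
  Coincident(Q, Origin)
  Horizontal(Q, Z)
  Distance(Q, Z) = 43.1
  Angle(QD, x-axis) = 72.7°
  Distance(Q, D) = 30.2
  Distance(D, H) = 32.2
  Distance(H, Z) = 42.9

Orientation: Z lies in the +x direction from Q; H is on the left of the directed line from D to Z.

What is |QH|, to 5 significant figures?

57.148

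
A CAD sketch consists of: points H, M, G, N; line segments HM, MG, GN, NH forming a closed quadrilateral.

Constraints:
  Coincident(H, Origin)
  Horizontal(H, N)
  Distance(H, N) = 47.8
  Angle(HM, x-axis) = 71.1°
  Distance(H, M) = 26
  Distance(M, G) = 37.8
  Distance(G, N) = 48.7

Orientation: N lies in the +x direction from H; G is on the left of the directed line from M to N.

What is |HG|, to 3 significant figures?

61.2

Checks: |MG| = 37.80 ✓; |GN| = 48.70 ✓.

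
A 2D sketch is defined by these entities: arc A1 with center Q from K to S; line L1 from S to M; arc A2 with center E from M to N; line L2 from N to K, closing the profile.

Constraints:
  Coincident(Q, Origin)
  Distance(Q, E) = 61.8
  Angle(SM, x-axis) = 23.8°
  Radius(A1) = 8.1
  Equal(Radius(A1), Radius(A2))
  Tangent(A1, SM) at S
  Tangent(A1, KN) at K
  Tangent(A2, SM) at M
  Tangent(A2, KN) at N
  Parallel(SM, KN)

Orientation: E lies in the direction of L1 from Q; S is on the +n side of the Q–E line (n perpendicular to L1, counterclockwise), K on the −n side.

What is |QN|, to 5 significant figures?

62.329

The slot axis is L1's direction at 23.8°, so u = (cos 23.8°, sin 23.8°) = (0.91496, 0.40355) and n = (−sin 23.8°, cos 23.8°) = (-0.40355, 0.91496). Q is at the origin and E lies 61.8 along u from Q, so E = 61.8·u = (56.545, 24.939). Tangency of A1 to both parallel lines with radius 8.1 puts S and K at Q ± 8.1·n: S = (-3.2687, 7.4112), K = (3.2687, -7.4112). Equal radii place M and N the same way about E: M = E + 8.1·n = (53.276, 32.350), N = E − 8.1·n = (59.813, 17.528). Then |QN| = |N − Q| = 62.329.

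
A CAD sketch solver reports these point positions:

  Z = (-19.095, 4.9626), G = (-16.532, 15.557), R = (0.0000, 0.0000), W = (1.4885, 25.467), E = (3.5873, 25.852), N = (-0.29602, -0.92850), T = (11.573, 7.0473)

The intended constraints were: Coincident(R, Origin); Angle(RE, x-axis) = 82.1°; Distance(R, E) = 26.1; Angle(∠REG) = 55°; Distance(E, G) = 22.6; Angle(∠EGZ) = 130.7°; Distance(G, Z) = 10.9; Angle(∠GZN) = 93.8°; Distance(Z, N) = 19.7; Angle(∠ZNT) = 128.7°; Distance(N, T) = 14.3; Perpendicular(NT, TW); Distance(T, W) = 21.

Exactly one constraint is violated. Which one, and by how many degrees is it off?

Perpendicular(NT, TW) — off by 5.20°.

R = (0.00, 0.00) ✓; RE at 82.10° ✓; |RE| = 26.10 ✓; ∠REG = 55.00° ✓; |EG| = 22.60 ✓; ∠EGZ = 130.7° ✓; |GZ| = 10.90 ✓; ∠GZN = 93.80° ✓; |ZN| = 19.70 ✓; ∠ZNT = 128.7° ✓; |NT| = 14.30 ✓; ∠(NT, TW) = 84.80° ✗; |TW| = 21.00 ✓.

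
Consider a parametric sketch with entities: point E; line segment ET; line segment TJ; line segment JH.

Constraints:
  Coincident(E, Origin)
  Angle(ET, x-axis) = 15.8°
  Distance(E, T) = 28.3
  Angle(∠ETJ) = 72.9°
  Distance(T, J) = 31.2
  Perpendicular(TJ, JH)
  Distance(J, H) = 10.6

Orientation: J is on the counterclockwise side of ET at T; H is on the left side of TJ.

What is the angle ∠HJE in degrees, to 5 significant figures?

40.225°

∠ETJ = 72.9°, so TJ runs at 15.8° + (180° − 72.9°) = 122.90° from the x-axis; with |TJ| = 31.2, J = T + 31.2·(cos 122.90°, sin 122.90°) = (10.284, 33.902). TJ is perpendicular to JH; with |JH| = 10.6 on the left of TJ, H = J + 10.6·(-0.83962, -0.54317) = (1.3838, 28.144). Then cos ∠HJE = JH·JE / (|JH||JE|), giving 40.225°.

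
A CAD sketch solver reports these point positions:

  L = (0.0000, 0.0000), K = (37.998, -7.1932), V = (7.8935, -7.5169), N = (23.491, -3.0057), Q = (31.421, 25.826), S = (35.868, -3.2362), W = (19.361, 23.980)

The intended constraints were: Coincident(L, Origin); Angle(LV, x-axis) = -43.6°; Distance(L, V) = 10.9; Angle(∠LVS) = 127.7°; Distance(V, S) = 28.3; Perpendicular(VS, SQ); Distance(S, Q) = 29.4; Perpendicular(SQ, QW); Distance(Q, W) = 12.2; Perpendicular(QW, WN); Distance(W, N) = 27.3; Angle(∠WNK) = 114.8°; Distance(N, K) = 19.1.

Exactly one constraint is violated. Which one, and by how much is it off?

Distance(N, K) = 19.1 — off by 4.00.

L = (0.00, 0.00) ✓; LV at -43.60° ✓; |LV| = 10.90 ✓; ∠LVS = 127.7° ✓; |VS| = 28.30 ✓; ∠(VS, SQ) = 90.00° ✓; |SQ| = 29.40 ✓; ∠(SQ, QW) = 90.00° ✓; |QW| = 12.20 ✓; ∠(QW, WN) = 90.00° ✓; |WN| = 27.30 ✓; ∠WNK = 114.8° ✓; |NK| = 15.10 ✗.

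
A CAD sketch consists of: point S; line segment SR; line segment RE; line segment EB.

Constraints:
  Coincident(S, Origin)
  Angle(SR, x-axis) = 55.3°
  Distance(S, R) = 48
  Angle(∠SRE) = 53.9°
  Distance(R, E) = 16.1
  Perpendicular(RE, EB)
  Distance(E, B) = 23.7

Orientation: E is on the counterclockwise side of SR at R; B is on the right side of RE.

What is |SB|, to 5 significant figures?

63.660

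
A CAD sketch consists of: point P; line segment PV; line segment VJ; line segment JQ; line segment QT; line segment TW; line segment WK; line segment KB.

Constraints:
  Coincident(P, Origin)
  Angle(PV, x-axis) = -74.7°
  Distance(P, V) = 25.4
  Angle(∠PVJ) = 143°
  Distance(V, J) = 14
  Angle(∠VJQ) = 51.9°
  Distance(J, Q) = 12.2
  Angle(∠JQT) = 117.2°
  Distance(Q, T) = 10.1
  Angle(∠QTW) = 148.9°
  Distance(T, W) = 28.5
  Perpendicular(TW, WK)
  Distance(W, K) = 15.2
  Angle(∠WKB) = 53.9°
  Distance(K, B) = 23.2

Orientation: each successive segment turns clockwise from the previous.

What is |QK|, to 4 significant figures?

38.47

P is at the origin; PV runs at -74.7° with length 25.4, so V = (6.702, -24.50). ∠PVJ = 143.0° gives VJ at -111.7° from the x-axis; with |VJ| = 14.0, J = (1.526, -37.51). ∠VJQ = 51.9° gives JQ at 120.2° from the x-axis; with |JQ| = 12.2, Q = (-4.611, -26.96). ∠JQT = 117.2° gives QT at 57.40° from the x-axis; with |QT| = 10.1, T = (0.8307, -18.45). ∠QTW = 148.9° gives TW at 26.30° from the x-axis; with |TW| = 28.5, W = (26.38, -5.827). The perpendicularity gives WK at right angles to TW, so WK runs at -63.70°; with |WK| = 15.2, K = (33.12, -19.45). Then |QK| = |K − Q| = 38.47.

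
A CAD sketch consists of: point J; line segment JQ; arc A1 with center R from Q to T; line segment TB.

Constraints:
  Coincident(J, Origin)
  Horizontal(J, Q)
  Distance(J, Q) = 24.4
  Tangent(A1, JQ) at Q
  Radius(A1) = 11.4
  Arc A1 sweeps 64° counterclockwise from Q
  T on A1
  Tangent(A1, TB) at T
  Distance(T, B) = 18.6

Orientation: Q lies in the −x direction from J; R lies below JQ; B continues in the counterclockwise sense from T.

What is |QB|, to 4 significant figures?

29.55

On A1, Q sits at bearing 90° from R; a 64° counterclockwise sweep puts T at bearing 154°, so T = R + 11.4·(cos 154°, sin 154°) = (-34.65, -6.403). The tangent condition forces RT to be normal to TB, so TB runs along (−sin 154°, cos 154°); with |TB| = 18.6, B = (-42.80, -23.12). Then |QB| = |B − Q| = 29.55.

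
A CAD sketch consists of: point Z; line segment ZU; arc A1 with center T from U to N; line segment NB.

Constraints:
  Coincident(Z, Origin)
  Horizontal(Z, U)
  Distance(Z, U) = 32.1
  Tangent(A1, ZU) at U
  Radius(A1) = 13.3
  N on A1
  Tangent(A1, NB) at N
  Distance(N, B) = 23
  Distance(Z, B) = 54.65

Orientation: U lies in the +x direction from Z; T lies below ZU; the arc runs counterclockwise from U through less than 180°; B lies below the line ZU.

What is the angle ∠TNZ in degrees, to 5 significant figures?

91.920°

Checks: |TN| = 13.30 ✓; ∠(TN, NB) = 90.00° ✓; |NB| = 23.00 ✓; |ZB| = 54.65 ✓.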